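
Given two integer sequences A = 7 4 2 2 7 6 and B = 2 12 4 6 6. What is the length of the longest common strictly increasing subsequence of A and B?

A longest common strictly increasing subsequence is 2, 6 (length 2); it appears in order in both A and B, and no longer such subsequence exists.

2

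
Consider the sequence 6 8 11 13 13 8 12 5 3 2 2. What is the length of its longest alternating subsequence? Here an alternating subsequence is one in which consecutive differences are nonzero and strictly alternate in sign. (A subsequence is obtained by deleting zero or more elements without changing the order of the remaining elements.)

5

A longest alternating subsequence is 6, 11, 8, 12, 5 (positions 1,3,6,7,8); its 4 consecutive differences strictly alternate in sign, and length 5 is optimal.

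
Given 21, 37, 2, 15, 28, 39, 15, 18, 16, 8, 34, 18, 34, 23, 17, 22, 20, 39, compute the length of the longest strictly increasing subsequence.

One longest increasing subsequence is 2, 15, 16, 18, 34, 39 (positions 3,4,9,12,13,18), of length 6; no longer one exists.

6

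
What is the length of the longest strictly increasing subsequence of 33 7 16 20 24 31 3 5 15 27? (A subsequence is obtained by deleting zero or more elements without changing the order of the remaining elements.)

5

Let dp[i] be the longest increasing subsequence ending at position i. Then dp = [1, 1, 2, 3, 4, 5, 1, 2, 3, 5].
The maximum is 5; one witness is 7, 16, 20, 24, 31 at positions 2,3,4,5,6.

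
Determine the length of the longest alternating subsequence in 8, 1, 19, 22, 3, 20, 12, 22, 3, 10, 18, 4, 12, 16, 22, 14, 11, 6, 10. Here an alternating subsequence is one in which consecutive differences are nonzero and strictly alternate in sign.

A longest alternating subsequence is 8, 1, 19, 3, 20, 12, 22, 3, 10, 4, 12, 6, 10 (positions 1,2,3,5,6,7,8,9,10,12,13,18,19); its 12 consecutive differences strictly alternate in sign, and length 13 is optimal.

13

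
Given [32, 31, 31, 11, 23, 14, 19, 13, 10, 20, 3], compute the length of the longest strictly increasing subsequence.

4

Scanning left to right, the best length ending at each element is: 32→1, 31→1, 31→1, 11→1, 23→2, 14→2, 19→3, 13→2, 10→1, 20→4, 3→1.
So the longest increasing subsequence has length 4, e.g. 11, 14, 19, 20.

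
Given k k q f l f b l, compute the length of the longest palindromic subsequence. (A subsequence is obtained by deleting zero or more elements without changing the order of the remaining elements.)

One longest palindromic subsequence is lbl (positions 5,7,8); it reads the same forward and backward, and the interval DP gives dp[1][8] = 3.

3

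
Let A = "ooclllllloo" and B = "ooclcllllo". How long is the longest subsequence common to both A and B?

9

Backtracking the LCS table gives one alignment: o (A1,B1) → o (A2,B2) → c (A3,B3) → l (A4,B4) → l (A6,B6) → l (A7,B7) → l (A8,B8) → l (A9,B9) → o (A11,B10).
So the longest common subsequence has length 9.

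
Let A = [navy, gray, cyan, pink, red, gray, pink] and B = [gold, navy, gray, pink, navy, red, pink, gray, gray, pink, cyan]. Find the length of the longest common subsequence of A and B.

A longest common subsequence is navy, gray, pink, red, gray, pink (length 6); the LCS DP confirms no longer common subsequence exists.

6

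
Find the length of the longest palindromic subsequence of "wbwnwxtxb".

5

Using dp[i][j] = 2 + dp[i+1][j−1] if the ends match, else max(dp[i+1][j], dp[i][j−1]):
dp[1][9] = 5. A witness is bxtxb at positions 2,6,7,8,9.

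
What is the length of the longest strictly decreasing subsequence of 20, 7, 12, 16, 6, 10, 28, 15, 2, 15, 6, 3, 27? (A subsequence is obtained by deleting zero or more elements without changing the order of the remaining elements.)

5

Scanning left to right, the best length ending at each element is: 20→1, 7→2, 12→2, 16→2, 6→3, 10→3, 28→1, 15→3, 2→4, 15→3, 6→4, 3→5, 27→2.
So the longest decreasing subsequence has length 5, e.g. 20, 12, 10, 6, 3.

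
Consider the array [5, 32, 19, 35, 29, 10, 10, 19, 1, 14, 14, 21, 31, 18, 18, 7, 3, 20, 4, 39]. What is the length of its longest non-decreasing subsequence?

Scanning left to right, the best length ending at each element is: 5→1, 32→2, 19→2, 35→3, 29→3, 10→2, 10→3, 19→4, 1→1, 14→4, 14→5, 21→6, 31→7, 18→6, 18→7, 7→2, 3→2, 20→8, 4→3, 39→9.
So the longest non-decreasing subsequence has length 9, e.g. 5, 10, 10, 14, 14, 18, 18, 20, 39.

9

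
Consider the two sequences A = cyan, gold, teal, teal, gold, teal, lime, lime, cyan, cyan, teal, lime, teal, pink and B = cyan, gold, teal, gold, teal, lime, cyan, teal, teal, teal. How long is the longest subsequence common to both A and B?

Backtracking the LCS table gives one alignment: cyan (A1,B1) → gold (A2,B2) → teal (A4,B3) → gold (A5,B4) → teal (A6,B5) → lime (A8,B6) → cyan (A9,B7) → teal (A11,B9) → teal (A13,B10).
So the longest common subsequence has length 9.

9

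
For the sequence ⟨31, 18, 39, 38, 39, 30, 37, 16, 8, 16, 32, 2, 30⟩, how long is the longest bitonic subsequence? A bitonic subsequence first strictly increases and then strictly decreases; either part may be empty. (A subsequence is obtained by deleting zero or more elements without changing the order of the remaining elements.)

7

One longest bitonic subsequence is 31, 39, 38, 37, 16, 8, 2 (positions 1,3,4,7,8,9,12): it rises to 39 then falls. Length 7 is optimal.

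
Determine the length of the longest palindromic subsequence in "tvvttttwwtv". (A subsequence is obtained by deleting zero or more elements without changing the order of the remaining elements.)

7

One longest palindromic subsequence is vtttttv (positions 2,4,5,6,7,10,11); it reads the same forward and backward, and the interval DP gives dp[1][11] = 7.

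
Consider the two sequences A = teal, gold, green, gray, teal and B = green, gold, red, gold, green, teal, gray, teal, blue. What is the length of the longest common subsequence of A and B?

Backtracking the LCS table gives one alignment: gold (A2,B4) → green (A3,B5) → gray (A4,B7) → teal (A5,B8).
So the longest common subsequence has length 4.

4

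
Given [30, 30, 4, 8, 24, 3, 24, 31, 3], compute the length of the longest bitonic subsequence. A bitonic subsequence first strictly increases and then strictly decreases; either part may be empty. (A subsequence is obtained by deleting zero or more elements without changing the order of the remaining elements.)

One longest bitonic subsequence is 4, 8, 24, 31, 3 (positions 3,4,5,8,9): it rises to 31 then falls. Length 5 is optimal.

5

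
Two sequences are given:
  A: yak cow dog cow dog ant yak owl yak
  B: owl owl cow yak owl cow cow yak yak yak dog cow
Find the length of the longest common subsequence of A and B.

A longest common subsequence is yak, cow, cow, yak, yak (length 5); the LCS DP confirms no longer common subsequence exists.

5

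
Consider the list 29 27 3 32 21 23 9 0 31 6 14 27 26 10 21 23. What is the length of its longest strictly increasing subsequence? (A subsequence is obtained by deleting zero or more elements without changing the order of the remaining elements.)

5

Let dp[i] be the longest increasing subsequence ending at position i. Then dp = [1, 1, 1, 2, 2, 3, 2, 1, 4, 2, 3, 4, 4, 3, 4, 5].
The maximum is 5; one witness is 3, 9, 14, 21, 23 at positions 3,7,11,15,16.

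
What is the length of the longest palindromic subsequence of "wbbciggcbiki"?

6

Using dp[i][j] = 2 + dp[i+1][j−1] if the ends match, else max(dp[i+1][j], dp[i][j−1]):
dp[1][12] = 6. A witness is bcggcb at positions 3,4,6,7,8,9.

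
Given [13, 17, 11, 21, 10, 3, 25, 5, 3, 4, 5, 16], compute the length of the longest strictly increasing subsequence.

Scanning left to right, the best length ending at each element is: 13→1, 17→2, 11→1, 21→3, 10→1, 3→1, 25→4, 5→2, 3→1, 4→2, 5→3, 16→4.
So the longest increasing subsequence has length 4, e.g. 13, 17, 21, 25.

4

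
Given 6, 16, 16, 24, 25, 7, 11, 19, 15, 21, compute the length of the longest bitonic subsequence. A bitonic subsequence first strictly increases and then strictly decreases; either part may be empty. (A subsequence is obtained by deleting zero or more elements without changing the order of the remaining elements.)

6

Let inc[i] be the LIS ending at i and dec[i] the longest strictly decreasing subsequence starting at i. inc = [1, 2, 2, 3, 4, 2, 3, 4, 4, 5], dec = [1, 2, 2, 3, 3, 1, 1, 2, 1, 1].
max_i inc[i]+dec[i]−1 = 6, with one witness 6, 16, 24, 25, 19, 15.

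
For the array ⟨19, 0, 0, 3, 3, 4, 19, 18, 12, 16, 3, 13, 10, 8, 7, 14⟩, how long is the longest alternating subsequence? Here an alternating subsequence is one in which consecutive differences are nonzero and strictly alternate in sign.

9

Track the best alternating length ending on an up-step vs a down-step at each position: up/down = 1/1, 1/2, 1/2, 3/2, 3/2, 3/2, 3/1, 3/4, 3/4, 5/4, 3/6, 7/6, 7/8, 7/8, 7/8, 9/6.
The maximum over both is 9; one such subsequence is 19, 0, 19, 12, 16, 3, 13, 10, 14.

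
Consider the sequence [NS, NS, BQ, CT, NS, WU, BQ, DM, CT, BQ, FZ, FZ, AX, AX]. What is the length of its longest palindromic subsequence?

5

One longest palindromic subsequence is BQ CT DM CT BQ (positions 3,4,8,9,10); it reads the same forward and backward, and the interval DP gives dp[1][14] = 5.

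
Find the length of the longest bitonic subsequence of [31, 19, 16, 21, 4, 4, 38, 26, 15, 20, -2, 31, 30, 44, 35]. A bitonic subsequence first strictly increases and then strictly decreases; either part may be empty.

One longest bitonic subsequence is 19, 21, 38, 26, 20, -2 (positions 2,4,7,8,10,11): it rises to 38 then falls. Length 6 is optimal.

6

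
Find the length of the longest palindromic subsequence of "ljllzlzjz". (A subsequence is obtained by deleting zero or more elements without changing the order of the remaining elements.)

One longest palindromic subsequence is jzlzj (positions 2,5,6,7,8); it reads the same forward and backward, and the interval DP gives dp[1][9] = 5.

5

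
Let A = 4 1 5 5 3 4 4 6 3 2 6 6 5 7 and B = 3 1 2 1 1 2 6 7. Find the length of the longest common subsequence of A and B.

Backtracking the LCS table gives one alignment: 1 (A2,B5) → 2 (A10,B6) → 6 (A12,B7) → 7 (A14,B8).
So the longest common subsequence has length 4.

4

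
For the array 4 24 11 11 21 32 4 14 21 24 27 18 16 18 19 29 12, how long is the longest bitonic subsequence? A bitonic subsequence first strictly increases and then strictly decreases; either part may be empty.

Let inc[i] be the LIS ending at i and dec[i] the longest strictly decreasing subsequence starting at i. inc = [1, 2, 2, 2, 3, 4, 1, 3, 4, 5, 6, 4, 4, 5, 6, 7, 3], dec = [1, 5, 2, 2, 4, 5, 1, 2, 4, 4, 4, 3, 2, 2, 2, 2, 1].
max_i inc[i]+dec[i]−1 = 9, with one witness 4, 11, 14, 21, 24, 27, 18, 16, 12.

9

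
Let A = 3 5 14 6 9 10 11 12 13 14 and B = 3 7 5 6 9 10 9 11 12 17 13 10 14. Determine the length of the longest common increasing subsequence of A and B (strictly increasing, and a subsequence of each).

For each value that appears in both, track the longest common increasing run ending there.
The best achievable length is 9; one witness is 3, 5, 6, 9, 10, 11, 12, 13, 14 (A-positions 1,2,4,5,6,7,8,9,10, B-positions 1,3,4,5,6,8,9,11,13).

9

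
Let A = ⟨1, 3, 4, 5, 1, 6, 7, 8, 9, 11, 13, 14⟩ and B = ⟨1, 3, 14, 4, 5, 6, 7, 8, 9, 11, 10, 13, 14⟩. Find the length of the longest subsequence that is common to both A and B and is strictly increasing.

11

For each value that appears in both, track the longest common increasing run ending there.
The best achievable length is 11; one witness is 1, 3, 4, 5, 6, 7, 8, 9, 11, 13, 14 (A-positions 1,2,3,4,6,7,8,9,10,11,12, B-positions 1,2,4,5,6,7,8,9,10,12,13).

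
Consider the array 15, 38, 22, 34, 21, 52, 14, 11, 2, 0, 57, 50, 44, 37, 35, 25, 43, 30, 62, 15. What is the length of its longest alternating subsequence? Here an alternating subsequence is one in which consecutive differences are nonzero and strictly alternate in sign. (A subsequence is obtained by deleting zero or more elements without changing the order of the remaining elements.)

13

Track the best alternating length ending on an up-step vs a down-step at each position: up/down = 1/1, 2/1, 2/3, 4/3, 2/5, 6/1, 1/7, 1/7, 1/7, 1/7, 8/1, 8/9, 8/9, 8/9, 8/9, 8/9, 10/9, 10/11, 12/1, 8/13.
The maximum over both is 13; one such subsequence is 15, 38, 22, 34, 21, 52, 14, 57, 37, 43, 30, 62, 15.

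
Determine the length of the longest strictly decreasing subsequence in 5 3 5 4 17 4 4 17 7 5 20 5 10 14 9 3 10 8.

4

Let dp[i] be the longest decreasing subsequence ending at position i. Then dp = [1, 2, 1, 2, 1, 2, 2, 1, 2, 3, 1, 3, 2, 2, 3, 4, 3, 4].
The maximum is 4; one witness is 17, 7, 5, 3 at positions 5,9,10,16.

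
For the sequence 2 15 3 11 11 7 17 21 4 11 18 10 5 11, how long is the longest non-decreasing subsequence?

Scanning left to right, the best length ending at each element is: 2→1, 15→2, 3→2, 11→3, 11→4, 7→3, 17→5, 21→6, 4→3, 11→5, 18→6, 10→4, 5→4, 11→6.
So the longest non-decreasing subsequence has length 6, e.g. 2, 3, 11, 11, 17, 21.

6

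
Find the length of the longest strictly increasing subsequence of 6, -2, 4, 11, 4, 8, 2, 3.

Let dp[i] be the longest increasing subsequence ending at position i. Then dp = [1, 1, 2, 3, 2, 3, 2, 3].
The maximum is 3; one witness is -2, 4, 11 at positions 2,3,4.

3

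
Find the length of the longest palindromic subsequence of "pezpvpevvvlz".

One longest palindromic subsequence is zvvvvz (positions 3,5,8,9,10,12); it reads the same forward and backward, and the interval DP gives dp[1][12] = 6.

6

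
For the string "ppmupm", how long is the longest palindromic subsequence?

One longest palindromic subsequence is mpm (positions 3,5,6); it reads the same forward and backward, and the interval DP gives dp[1][6] = 3.

3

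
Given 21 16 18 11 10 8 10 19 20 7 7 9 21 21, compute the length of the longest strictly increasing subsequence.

5

Scanning left to right, the best length ending at each element is: 21→1, 16→1, 18→2, 11→1, 10→1, 8→1, 10→2, 19→3, 20→4, 7→1, 7→1, 9→2, 21→5, 21→5.
So the longest increasing subsequence has length 5, e.g. 16, 18, 19, 20, 21.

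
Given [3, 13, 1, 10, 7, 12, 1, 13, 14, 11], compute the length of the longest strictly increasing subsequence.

One longest increasing subsequence is 3, 10, 12, 13, 14 (positions 1,4,6,8,9), of length 5; no longer one exists.

5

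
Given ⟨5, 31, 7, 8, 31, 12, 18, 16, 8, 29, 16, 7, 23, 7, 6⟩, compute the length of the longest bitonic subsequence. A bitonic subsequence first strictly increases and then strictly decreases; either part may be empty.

One longest bitonic subsequence is 5, 7, 8, 31, 18, 16, 8, 7, 6 (positions 1,3,4,5,7,8,9,14,15): it rises to 31 then falls. Length 9 is optimal.

9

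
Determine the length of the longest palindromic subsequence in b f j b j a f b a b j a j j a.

9

One longest palindromic subsequence is jjababajj (positions 3,5,6,8,9,10,12,13,14); it reads the same forward and backward, and the interval DP gives dp[1][15] = 9.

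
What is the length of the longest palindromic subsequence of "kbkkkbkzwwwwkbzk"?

One longest palindromic subsequence is kbkwwwwkbk (positions 1,6,7,9,10,11,12,13,14,16); it reads the same forward and backward, and the interval DP gives dp[1][16] = 10.

10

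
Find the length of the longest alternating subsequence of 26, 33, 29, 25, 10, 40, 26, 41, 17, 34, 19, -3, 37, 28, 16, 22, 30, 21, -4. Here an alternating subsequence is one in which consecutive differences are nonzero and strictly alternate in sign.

A longest alternating subsequence is 26, 33, 29, 40, 26, 41, 17, 34, 19, 37, 16, 22, 21 (positions 1,2,3,6,7,8,9,10,11,13,15,16,18); its 12 consecutive differences strictly alternate in sign, and length 13 is optimal.

13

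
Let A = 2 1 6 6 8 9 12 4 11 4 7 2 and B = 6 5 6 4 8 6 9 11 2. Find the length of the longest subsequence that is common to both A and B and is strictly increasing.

A longest common strictly increasing subsequence is 6, 8, 9, 11 (length 4); it appears in order in both A and B, and no longer such subsequence exists.

4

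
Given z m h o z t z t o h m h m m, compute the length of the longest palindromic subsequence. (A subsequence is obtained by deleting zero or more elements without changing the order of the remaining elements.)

9

Using dp[i][j] = 2 + dp[i+1][j−1] if the ends match, else max(dp[i+1][j], dp[i][j−1]):
dp[1][14] = 9. A witness is mhotztohm at positions 2,3,4,6,7,8,9,12,14.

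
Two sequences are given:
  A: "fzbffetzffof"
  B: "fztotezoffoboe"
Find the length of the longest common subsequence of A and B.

Backtracking the LCS table gives one alignment: f (A1,B1) → z (A2,B2) → e (A6,B6) → z (A8,B7) → f (A9,B9) → f (A10,B10) → o (A11,B13).
So the longest common subsequence has length 7.

7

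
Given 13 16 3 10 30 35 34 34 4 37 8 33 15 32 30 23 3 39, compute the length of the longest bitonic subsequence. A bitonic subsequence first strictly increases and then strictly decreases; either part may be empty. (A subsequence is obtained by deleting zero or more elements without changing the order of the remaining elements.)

10

Let inc[i] be the LIS ending at i and dec[i] the longest strictly decreasing subsequence starting at i. inc = [1, 2, 1, 2, 3, 4, 4, 4, 2, 5, 3, 4, 4, 5, 5, 5, 1, 6], dec = [4, 4, 1, 3, 3, 7, 6, 6, 2, 6, 2, 5, 2, 4, 3, 2, 1, 1].
max_i inc[i]+dec[i]−1 = 10, with one witness 13, 16, 30, 35, 34, 33, 32, 30, 23, 3.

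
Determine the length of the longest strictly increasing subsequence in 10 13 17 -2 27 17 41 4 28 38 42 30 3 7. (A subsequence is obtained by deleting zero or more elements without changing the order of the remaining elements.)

7

One longest increasing subsequence is 10, 13, 17, 27, 28, 38, 42 (positions 1,2,3,5,9,10,11), of length 7; no longer one exists.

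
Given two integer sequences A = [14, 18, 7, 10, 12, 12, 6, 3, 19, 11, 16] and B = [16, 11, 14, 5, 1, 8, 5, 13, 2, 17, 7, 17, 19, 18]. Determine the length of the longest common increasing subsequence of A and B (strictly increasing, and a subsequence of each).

A longest common strictly increasing subsequence is 14, 19 (length 2); it appears in order in both A and B, and no longer such subsequence exists.

2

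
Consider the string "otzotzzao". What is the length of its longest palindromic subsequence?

5

Using dp[i][j] = 2 + dp[i+1][j−1] if the ends match, else max(dp[i+1][j], dp[i][j−1]):
dp[1][9] = 5. A witness is ozzzo at positions 1,3,6,7,9.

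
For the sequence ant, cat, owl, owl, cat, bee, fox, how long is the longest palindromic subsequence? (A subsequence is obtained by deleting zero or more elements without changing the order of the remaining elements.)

One longest palindromic subsequence is cat owl owl cat (positions 2,3,4,5); it reads the same forward and backward, and the interval DP gives dp[1][7] = 4.

4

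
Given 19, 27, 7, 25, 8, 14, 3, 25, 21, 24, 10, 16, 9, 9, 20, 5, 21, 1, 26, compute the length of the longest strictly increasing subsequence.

7

Let dp[i] be the longest increasing subsequence ending at position i. Then dp = [1, 2, 1, 2, 2, 3, 1, 4, 4, 5, 3, 4, 3, 3, 5, 2, 6, 1, 7].
The maximum is 7; one witness is 7, 8, 14, 16, 20, 21, 26 at positions 3,5,6,12,15,17,19.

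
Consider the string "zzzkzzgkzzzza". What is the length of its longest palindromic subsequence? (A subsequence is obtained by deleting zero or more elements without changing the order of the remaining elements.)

10

One longest palindromic subsequence is zzzkzzkzzz (positions 1,2,3,4,5,6,8,10,11,12); it reads the same forward and backward, and the interval DP gives dp[1][13] = 10.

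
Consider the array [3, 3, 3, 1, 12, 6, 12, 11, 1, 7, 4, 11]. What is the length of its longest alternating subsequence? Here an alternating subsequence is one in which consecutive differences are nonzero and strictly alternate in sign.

A longest alternating subsequence is 3, 1, 12, 6, 12, 1, 7, 4, 11 (positions 1,4,5,6,7,9,10,11,12); its 8 consecutive differences strictly alternate in sign, and length 9 is optimal.

9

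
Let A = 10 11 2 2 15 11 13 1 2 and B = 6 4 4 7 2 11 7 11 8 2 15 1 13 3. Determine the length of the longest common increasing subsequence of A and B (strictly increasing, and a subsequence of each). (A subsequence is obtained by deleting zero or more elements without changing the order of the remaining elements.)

For each value that appears in both, track the longest common increasing run ending there.
The best achievable length is 3; one witness is 2, 11, 13 (A-positions 3,6,7, B-positions 5,6,13).

3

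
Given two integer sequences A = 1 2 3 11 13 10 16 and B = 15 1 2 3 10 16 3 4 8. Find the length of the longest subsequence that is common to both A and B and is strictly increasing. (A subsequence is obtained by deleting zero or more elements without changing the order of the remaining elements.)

5

A longest common strictly increasing subsequence is 1, 2, 3, 10, 16 (length 5); it appears in order in both A and B, and no longer such subsequence exists.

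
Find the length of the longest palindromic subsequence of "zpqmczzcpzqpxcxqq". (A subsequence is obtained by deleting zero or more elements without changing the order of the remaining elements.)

8

Using dp[i][j] = 2 + dp[i+1][j−1] if the ends match, else max(dp[i+1][j], dp[i][j−1]):
dp[1][17] = 8. A witness is pqczzcqp at positions 2,3,5,6,7,8,11,12.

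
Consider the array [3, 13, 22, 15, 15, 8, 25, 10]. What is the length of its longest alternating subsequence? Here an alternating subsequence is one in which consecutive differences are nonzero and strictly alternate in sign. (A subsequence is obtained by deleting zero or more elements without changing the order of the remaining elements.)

5

Track the best alternating length ending on an up-step vs a down-step at each position: up/down = 1/1, 2/1, 2/1, 2/3, 2/3, 2/3, 4/1, 4/5.
The maximum over both is 5; one such subsequence is 3, 22, 15, 25, 10.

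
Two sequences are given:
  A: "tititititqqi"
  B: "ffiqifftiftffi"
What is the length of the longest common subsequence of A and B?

6

A longest common subsequence is iititi (length 6); the LCS DP confirms no longer common subsequence exists.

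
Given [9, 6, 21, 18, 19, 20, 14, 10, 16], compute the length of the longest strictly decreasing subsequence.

4

Scanning left to right, the best length ending at each element is: 9→1, 6→2, 21→1, 18→2, 19→2, 20→2, 14→3, 10→4, 16→3.
So the longest decreasing subsequence has length 4, e.g. 21, 18, 14, 10.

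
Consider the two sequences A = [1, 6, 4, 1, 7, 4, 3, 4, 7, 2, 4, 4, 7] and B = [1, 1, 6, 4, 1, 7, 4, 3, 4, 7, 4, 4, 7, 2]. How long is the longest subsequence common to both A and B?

Backtracking the LCS table gives one alignment: 1 (A1,B2) → 6 (A2,B3) → 4 (A3,B4) → 1 (A4,B5) → 7 (A5,B6) → 4 (A6,B7) → 3 (A7,B8) → 4 (A8,B9) → 7 (A9,B10) → 4 (A11,B11) → 4 (A12,B12) → 7 (A13,B13).
So the longest common subsequence has length 12.

12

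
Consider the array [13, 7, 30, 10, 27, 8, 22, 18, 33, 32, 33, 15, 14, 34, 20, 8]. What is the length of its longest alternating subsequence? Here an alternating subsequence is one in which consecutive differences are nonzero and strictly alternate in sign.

14

Track the best alternating length ending on an up-step vs a down-step at each position: up/down = 1/1, 1/2, 3/1, 3/4, 5/4, 3/6, 7/6, 7/8, 9/1, 9/10, 11/1, 7/12, 7/12, 13/1, 13/14, 3/14.
The maximum over both is 14; one such subsequence is 13, 7, 30, 10, 27, 8, 22, 18, 33, 32, 33, 15, 34, 20.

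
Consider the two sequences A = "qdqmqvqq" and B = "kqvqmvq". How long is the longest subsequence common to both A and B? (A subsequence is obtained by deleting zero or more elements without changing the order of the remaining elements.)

5

A longest common subsequence is qqmvq (length 5); the LCS DP confirms no longer common subsequence exists.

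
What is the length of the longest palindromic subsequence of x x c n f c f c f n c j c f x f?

One longest palindromic subsequence is xcnfcfcfncx (positions 2,3,4,5,6,7,8,9,10,13,15); it reads the same forward and backward, and the interval DP gives dp[1][16] = 11.

11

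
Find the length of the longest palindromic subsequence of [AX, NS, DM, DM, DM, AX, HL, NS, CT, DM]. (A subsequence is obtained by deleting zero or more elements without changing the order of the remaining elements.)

5

One longest palindromic subsequence is NS DM DM DM NS (positions 2,3,4,5,8); it reads the same forward and backward, and the interval DP gives dp[1][10] = 5.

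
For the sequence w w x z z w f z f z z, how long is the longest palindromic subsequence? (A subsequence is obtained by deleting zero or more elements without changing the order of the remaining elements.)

Using dp[i][j] = 2 + dp[i+1][j−1] if the ends match, else max(dp[i+1][j], dp[i][j−1]):
dp[1][11] = 7. A witness is zzfzfzz at positions 4,5,7,8,9,10,11.

7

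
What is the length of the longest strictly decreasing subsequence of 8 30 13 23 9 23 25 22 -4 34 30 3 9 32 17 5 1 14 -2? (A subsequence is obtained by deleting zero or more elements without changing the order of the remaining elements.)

One longest decreasing subsequence is 30, 23, 22, 9, 5, 1, -2 (positions 2,4,8,13,16,17,19), of length 7; no longer one exists.

7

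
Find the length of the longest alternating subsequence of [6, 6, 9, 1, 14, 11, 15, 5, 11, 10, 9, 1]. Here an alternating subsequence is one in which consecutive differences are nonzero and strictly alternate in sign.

Track the best alternating length ending on an up-step vs a down-step at each position: up/down = 1/1, 1/1, 2/1, 1/3, 4/1, 4/5, 6/1, 4/7, 8/7, 8/9, 8/9, 1/9.
The maximum over both is 9; one such subsequence is 6, 9, 1, 14, 11, 15, 5, 11, 10.

9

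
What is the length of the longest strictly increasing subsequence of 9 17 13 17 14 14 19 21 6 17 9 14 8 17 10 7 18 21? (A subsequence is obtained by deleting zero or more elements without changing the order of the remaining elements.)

Scanning left to right, the best length ending at each element is: 9→1, 17→2, 13→2, 17→3, 14→3, 14→3, 19→4, 21→5, 6→1, 17→4, 9→2, 14→3, 8→2, 17→4, 10→3, 7→2, 18→5, 21→6.
So the longest increasing subsequence has length 6, e.g. 9, 13, 14, 17, 18, 21.

6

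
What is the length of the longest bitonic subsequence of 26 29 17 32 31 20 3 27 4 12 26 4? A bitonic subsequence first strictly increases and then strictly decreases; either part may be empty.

One longest bitonic subsequence is 26, 29, 32, 31, 27, 26, 4 (positions 1,2,4,5,8,11,12): it rises to 32 then falls. Length 7 is optimal.

7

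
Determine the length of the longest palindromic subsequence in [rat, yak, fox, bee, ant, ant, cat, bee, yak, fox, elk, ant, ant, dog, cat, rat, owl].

Using dp[i][j] = 2 + dp[i+1][j−1] if the ends match, else max(dp[i+1][j], dp[i][j−1]):
dp[1][17] = 8. A witness is rat fox bee ant ant bee fox rat at positions 1,3,4,5,6,8,10,16.

8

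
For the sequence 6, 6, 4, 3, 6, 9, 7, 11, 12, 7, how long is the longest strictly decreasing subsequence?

Let dp[i] be the longest decreasing subsequence ending at position i. Then dp = [1, 1, 2, 3, 1, 1, 2, 1, 1, 2].
The maximum is 3; one witness is 6, 4, 3 at positions 1,3,4.

3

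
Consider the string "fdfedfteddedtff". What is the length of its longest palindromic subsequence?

10

Using dp[i][j] = 2 + dp[i+1][j−1] if the ends match, else max(dp[i+1][j], dp[i][j−1]):
dp[1][15] = 10. A witness is ffteddetff at positions 1,3,7,8,9,10,11,13,14,15.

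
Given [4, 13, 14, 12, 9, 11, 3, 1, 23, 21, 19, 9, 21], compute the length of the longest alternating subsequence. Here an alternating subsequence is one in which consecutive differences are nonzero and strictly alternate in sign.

8

A longest alternating subsequence is 4, 13, 9, 11, 3, 23, 19, 21 (positions 1,2,5,6,7,9,11,13); its 7 consecutive differences strictly alternate in sign, and length 8 is optimal.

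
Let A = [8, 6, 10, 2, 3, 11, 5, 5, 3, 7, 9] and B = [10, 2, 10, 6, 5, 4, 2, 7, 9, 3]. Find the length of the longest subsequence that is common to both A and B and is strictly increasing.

4

For each value that appears in both, track the longest common increasing run ending there.
The best achievable length is 4; one witness is 2, 5, 7, 9 (A-positions 4,7,10,11, B-positions 2,5,8,9).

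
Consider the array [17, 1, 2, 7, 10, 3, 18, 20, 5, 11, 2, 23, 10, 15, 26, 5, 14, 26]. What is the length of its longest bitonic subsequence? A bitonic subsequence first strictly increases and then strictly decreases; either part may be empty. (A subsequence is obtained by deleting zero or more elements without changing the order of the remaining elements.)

Let inc[i] be the LIS ending at i and dec[i] the longest strictly decreasing subsequence starting at i. inc = [1, 1, 2, 3, 4, 3, 5, 6, 4, 5, 2, 7, 5, 6, 8, 4, 6, 8], dec = [4, 1, 1, 3, 3, 2, 4, 4, 2, 3, 1, 3, 2, 2, 2, 1, 1, 1].
max_i inc[i]+dec[i]−1 = 9, with one witness 1, 2, 7, 10, 18, 20, 11, 10, 5.

9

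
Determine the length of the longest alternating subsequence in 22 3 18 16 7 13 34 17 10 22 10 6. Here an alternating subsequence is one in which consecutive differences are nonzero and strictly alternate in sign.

8

A longest alternating subsequence is 22, 3, 18, 16, 34, 17, 22, 10 (positions 1,2,3,4,7,8,10,11); its 7 consecutive differences strictly alternate in sign, and length 8 is optimal.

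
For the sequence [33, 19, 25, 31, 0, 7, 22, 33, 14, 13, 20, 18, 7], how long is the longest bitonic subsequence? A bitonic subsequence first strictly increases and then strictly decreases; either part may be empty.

7

One longest bitonic subsequence is 19, 25, 31, 22, 20, 18, 7 (positions 2,3,4,7,11,12,13): it rises to 31 then falls. Length 7 is optimal.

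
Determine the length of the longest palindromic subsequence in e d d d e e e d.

5

One longest palindromic subsequence is deeed (positions 2,5,6,7,8); it reads the same forward and backward, and the interval DP gives dp[1][8] = 5.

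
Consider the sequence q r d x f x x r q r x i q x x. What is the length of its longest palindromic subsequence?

9

One longest palindromic subsequence is xxxrqrxxx (positions 4,6,7,8,9,10,11,14,15); it reads the same forward and backward, and the interval DP gives dp[1][15] = 9.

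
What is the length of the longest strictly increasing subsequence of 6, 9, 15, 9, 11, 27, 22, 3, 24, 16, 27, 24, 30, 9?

7

One longest increasing subsequence is 6, 9, 15, 22, 24, 27, 30 (positions 1,2,3,7,9,11,13), of length 7; no longer one exists.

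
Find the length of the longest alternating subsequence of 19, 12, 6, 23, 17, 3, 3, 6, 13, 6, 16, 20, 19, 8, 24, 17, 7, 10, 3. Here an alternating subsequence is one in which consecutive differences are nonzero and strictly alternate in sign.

12

A longest alternating subsequence is 19, 12, 23, 3, 13, 6, 20, 19, 24, 7, 10, 3 (positions 1,2,4,6,9,10,12,13,15,17,18,19); its 11 consecutive differences strictly alternate in sign, and length 12 is optimal.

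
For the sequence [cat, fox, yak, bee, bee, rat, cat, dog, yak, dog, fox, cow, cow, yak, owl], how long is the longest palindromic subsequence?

One longest palindromic subsequence is fox yak bee bee yak fox (positions 2,3,4,5,9,11); it reads the same forward and backward, and the interval DP gives dp[1][15] = 6.

6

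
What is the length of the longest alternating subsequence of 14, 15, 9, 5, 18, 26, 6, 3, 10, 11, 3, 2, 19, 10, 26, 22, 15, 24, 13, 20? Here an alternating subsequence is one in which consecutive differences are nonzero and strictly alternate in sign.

A longest alternating subsequence is 14, 15, 9, 18, 6, 10, 3, 19, 10, 26, 22, 24, 13, 20 (positions 1,2,3,5,7,9,11,13,14,15,16,18,19,20); its 13 consecutive differences strictly alternate in sign, and length 14 is optimal.

14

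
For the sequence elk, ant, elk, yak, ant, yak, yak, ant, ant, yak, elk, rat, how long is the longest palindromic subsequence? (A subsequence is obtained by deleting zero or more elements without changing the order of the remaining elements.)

8

Using dp[i][j] = 2 + dp[i+1][j−1] if the ends match, else max(dp[i+1][j], dp[i][j−1]):
dp[1][12] = 8. A witness is elk yak ant yak yak ant yak elk at positions 3,4,5,6,7,9,10,11.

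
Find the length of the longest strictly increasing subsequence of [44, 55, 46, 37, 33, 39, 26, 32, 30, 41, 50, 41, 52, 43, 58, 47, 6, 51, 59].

7

Let dp[i] be the longest increasing subsequence ending at position i. Then dp = [1, 2, 2, 1, 1, 2, 1, 2, 2, 3, 4, 3, 5, 4, 6, 5, 1, 6, 7].
The maximum is 7; one witness is 37, 39, 41, 50, 52, 58, 59 at positions 4,6,10,11,13,15,19.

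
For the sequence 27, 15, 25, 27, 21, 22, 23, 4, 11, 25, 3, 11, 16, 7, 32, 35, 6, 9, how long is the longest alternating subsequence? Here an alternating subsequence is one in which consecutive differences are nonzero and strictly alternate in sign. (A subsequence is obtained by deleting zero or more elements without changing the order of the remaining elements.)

Track the best alternating length ending on an up-step vs a down-step at each position: up/down = 1/1, 1/2, 3/2, 3/1, 3/4, 5/4, 5/4, 1/6, 7/6, 7/4, 1/8, 9/8, 9/8, 9/10, 11/1, 11/1, 9/12, 13/12.
The maximum over both is 13; one such subsequence is 27, 15, 25, 21, 22, 4, 11, 3, 11, 7, 32, 6, 9.

13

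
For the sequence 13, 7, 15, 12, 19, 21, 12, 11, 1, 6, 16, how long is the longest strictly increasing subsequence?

4

Let dp[i] be the longest increasing subsequence ending at position i. Then dp = [1, 1, 2, 2, 3, 4, 2, 2, 1, 2, 3].
The maximum is 4; one witness is 13, 15, 19, 21 at positions 1,3,5,6.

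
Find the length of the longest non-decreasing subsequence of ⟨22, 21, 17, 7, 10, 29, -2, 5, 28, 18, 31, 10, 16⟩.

4

Scanning left to right, the best length ending at each element is: 22→1, 21→1, 17→1, 7→1, 10→2, 29→3, -2→1, 5→2, 28→3, 18→3, 31→4, 10→3, 16→4.
So the longest non-decreasing subsequence has length 4, e.g. 7, 10, 29, 31.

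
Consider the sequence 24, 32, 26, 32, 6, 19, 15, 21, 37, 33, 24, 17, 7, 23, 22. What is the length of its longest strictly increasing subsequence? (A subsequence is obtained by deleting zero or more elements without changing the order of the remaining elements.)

Scanning left to right, the best length ending at each element is: 24→1, 32→2, 26→2, 32→3, 6→1, 19→2, 15→2, 21→3, 37→4, 33→4, 24→4, 17→3, 7→2, 23→4, 22→4.
So the longest increasing subsequence has length 4, e.g. 24, 26, 32, 37.

4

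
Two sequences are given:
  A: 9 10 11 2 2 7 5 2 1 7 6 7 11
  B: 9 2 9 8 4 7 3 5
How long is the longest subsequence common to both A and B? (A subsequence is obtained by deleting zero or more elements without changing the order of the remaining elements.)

Backtracking the LCS table gives one alignment: 9 (A1,B1) → 2 (A4,B2) → 7 (A6,B6) → 5 (A7,B8).
So the longest common subsequence has length 4.

4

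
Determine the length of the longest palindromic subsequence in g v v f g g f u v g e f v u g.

10

Using dp[i][j] = 2 + dp[i+1][j−1] if the ends match, else max(dp[i+1][j], dp[i][j−1]):
dp[1][15] = 10. A witness is gvvfggfvvg at positions 1,2,3,4,5,6,7,9,13,15.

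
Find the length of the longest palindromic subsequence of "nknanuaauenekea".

One longest palindromic subsequence is anuaauna (positions 4,5,6,7,8,9,11,15); it reads the same forward and backward, and the interval DP gives dp[1][15] = 8.

8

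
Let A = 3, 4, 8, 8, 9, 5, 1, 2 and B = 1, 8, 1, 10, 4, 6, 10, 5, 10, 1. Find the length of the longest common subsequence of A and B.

A longest common subsequence is 4, 5, 1 (length 3); the LCS DP confirms no longer common subsequence exists.

3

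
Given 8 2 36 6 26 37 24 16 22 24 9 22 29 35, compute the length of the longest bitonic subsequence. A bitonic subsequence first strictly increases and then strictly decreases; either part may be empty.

One longest bitonic subsequence is 2, 6, 26, 37, 24, 22, 9 (positions 2,4,5,6,7,9,11): it rises to 37 then falls. Length 7 is optimal.

7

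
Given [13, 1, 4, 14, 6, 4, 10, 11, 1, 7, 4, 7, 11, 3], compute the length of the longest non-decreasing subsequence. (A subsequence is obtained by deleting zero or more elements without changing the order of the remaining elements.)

Let dp[i] be the longest non-decreasing subsequence ending at position i. Then dp = [1, 1, 2, 3, 3, 3, 4, 5, 2, 4, 4, 5, 6, 3].
The maximum is 6; one witness is 1, 4, 6, 10, 11, 11 at positions 2,3,5,7,8,13.

6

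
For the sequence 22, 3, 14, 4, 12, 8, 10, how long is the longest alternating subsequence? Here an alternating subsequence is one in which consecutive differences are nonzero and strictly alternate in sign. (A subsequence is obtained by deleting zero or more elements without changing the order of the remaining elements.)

7

A longest alternating subsequence is 22, 3, 14, 4, 12, 8, 10 (positions 1,2,3,4,5,6,7); its 6 consecutive differences strictly alternate in sign, and length 7 is optimal.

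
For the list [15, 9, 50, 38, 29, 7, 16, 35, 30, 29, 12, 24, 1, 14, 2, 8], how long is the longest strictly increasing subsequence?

Scanning left to right, the best length ending at each element is: 15→1, 9→1, 50→2, 38→2, 29→2, 7→1, 16→2, 35→3, 30→3, 29→3, 12→2, 24→3, 1→1, 14→3, 2→2, 8→3.
So the longest increasing subsequence has length 3, e.g. 15, 29, 35.

3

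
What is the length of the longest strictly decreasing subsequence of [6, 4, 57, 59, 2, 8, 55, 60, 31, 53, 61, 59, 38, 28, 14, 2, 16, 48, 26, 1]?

One longest decreasing subsequence is 57, 55, 53, 38, 28, 14, 2, 1 (positions 3,7,10,13,14,15,16,20), of length 8; no longer one exists.

8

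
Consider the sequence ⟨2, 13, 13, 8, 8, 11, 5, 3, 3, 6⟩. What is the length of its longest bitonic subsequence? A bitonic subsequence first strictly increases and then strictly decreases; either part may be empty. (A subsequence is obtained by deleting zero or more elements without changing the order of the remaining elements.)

Let inc[i] be the LIS ending at i and dec[i] the longest strictly decreasing subsequence starting at i. inc = [1, 2, 2, 2, 2, 3, 2, 2, 2, 3], dec = [1, 4, 4, 3, 3, 3, 2, 1, 1, 1].
max_i inc[i]+dec[i]−1 = 5, with one witness 2, 13, 11, 5, 3.

5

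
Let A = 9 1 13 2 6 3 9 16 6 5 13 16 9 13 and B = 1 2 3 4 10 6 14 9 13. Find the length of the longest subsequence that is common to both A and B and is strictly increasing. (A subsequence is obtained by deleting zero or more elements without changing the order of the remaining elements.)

A longest common strictly increasing subsequence is 1, 2, 3, 6, 9, 13 (length 6); it appears in order in both A and B, and no longer such subsequence exists.

6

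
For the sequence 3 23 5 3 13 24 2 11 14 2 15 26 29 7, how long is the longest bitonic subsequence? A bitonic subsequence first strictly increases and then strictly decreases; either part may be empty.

One longest bitonic subsequence is 3, 5, 13, 14, 15, 26, 29, 7 (positions 1,3,5,9,11,12,13,14): it rises to 29 then falls. Length 8 is optimal.

8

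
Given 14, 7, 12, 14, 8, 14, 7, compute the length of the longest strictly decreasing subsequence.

4

One longest decreasing subsequence is 14, 12, 8, 7 (positions 1,3,5,7), of length 4; no longer one exists.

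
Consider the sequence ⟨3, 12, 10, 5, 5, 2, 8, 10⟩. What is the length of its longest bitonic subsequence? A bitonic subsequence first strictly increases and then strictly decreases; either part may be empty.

5

One longest bitonic subsequence is 3, 12, 10, 5, 2 (positions 1,2,3,5,6): it rises to 12 then falls. Length 5 is optimal.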